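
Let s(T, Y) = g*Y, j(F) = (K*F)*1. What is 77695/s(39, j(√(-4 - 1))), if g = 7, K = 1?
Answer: -15539*I*√5/7 ≈ -4963.8*I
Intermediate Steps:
j(F) = F (j(F) = (1*F)*1 = F*1 = F)
s(T, Y) = 7*Y
77695/s(39, j(√(-4 - 1))) = 77695/((7*√(-4 - 1))) = 77695/((7*√(-5))) = 77695/((7*(I*√5))) = 77695/((7*I*√5)) = 77695*(-I*√5/35) = -15539*I*√5/7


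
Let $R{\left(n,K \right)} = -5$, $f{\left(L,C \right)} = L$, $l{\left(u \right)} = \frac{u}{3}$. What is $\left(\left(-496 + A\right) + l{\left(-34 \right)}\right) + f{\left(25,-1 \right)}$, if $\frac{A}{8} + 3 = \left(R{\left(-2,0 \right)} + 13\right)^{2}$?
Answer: $\frac{17}{3} \approx 5.6667$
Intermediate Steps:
$l{\left(u \right)} = \frac{u}{3}$ ($l{\left(u \right)} = u \frac{1}{3} = \frac{u}{3}$)
$A = 488$ ($A = -24 + 8 \left(-5 + 13\right)^{2} = -24 + 8 \cdot 8^{2} = -24 + 8 \cdot 64 = -24 + 512 = 488$)
$\left(\left(-496 + A\right) + l{\left(-34 \right)}\right) + f{\left(25,-1 \right)} = \left(\left(-496 + 488\right) + \frac{1}{3} \left(-34\right)\right) + 25 = \left(-8 - \frac{34}{3}\right) + 25 = - \frac{58}{3} + 25 = \frac{17}{3}$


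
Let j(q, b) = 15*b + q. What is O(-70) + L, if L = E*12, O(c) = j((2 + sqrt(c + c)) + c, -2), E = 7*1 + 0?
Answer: -14 + 2*I*sqrt(35) ≈ -14.0 + 11.832*I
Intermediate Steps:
E = 7 (E = 7 + 0 = 7)
j(q, b) = q + 15*b
O(c) = -28 + c + sqrt(2)*sqrt(c) (O(c) = ((2 + sqrt(c + c)) + c) + 15*(-2) = ((2 + sqrt(2*c)) + c) - 30 = ((2 + sqrt(2)*sqrt(c)) + c) - 30 = (2 + c + sqrt(2)*sqrt(c)) - 30 = -28 + c + sqrt(2)*sqrt(c))
L = 84 (L = 7*12 = 84)
O(-70) + L = (-28 - 70 + sqrt(2)*sqrt(-70)) + 84 = (-28 - 70 + sqrt(2)*(I*sqrt(70))) + 84 = (-28 - 70 + 2*I*sqrt(35)) + 84 = (-98 + 2*I*sqrt(35)) + 84 = -14 + 2*I*sqrt(35)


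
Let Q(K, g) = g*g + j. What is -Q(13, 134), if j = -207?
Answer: -17749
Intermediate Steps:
Q(K, g) = -207 + g² (Q(K, g) = g*g - 207 = g² - 207 = -207 + g²)
-Q(13, 134) = -(-207 + 134²) = -(-207 + 17956) = -1*17749 = -17749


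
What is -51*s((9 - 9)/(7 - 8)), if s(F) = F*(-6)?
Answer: 0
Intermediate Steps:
s(F) = -6*F
-51*s((9 - 9)/(7 - 8)) = -(-306)*(9 - 9)/(7 - 8) = -(-306)*0/(-1) = -(-306)*0*(-1) = -(-306)*0 = -51*0 = 0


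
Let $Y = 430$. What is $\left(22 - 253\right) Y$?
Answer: $-99330$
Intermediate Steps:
$\left(22 - 253\right) Y = \left(22 - 253\right) 430 = \left(-231\right) 430 = -99330$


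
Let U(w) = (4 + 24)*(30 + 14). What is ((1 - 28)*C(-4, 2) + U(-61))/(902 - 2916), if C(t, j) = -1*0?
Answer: -616/1007 ≈ -0.61172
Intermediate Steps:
U(w) = 1232 (U(w) = 28*44 = 1232)
C(t, j) = 0
((1 - 28)*C(-4, 2) + U(-61))/(902 - 2916) = ((1 - 28)*0 + 1232)/(902 - 2916) = (-27*0 + 1232)/(-2014) = (0 + 1232)*(-1/2014) = 1232*(-1/2014) = -616/1007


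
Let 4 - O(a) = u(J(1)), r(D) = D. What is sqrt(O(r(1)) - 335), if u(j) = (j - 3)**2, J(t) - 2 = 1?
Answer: I*sqrt(331) ≈ 18.193*I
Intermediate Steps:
J(t) = 3 (J(t) = 2 + 1 = 3)
u(j) = (-3 + j)**2
O(a) = 4 (O(a) = 4 - (-3 + 3)**2 = 4 - 1*0**2 = 4 - 1*0 = 4 + 0 = 4)
sqrt(O(r(1)) - 335) = sqrt(4 - 335) = sqrt(-331) = I*sqrt(331)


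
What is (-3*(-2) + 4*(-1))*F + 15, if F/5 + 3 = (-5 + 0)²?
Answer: 235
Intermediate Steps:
F = 110 (F = -15 + 5*(-5 + 0)² = -15 + 5*(-5)² = -15 + 5*25 = -15 + 125 = 110)
(-3*(-2) + 4*(-1))*F + 15 = (-3*(-2) + 4*(-1))*110 + 15 = (6 - 4)*110 + 15 = 2*110 + 15 = 220 + 15 = 235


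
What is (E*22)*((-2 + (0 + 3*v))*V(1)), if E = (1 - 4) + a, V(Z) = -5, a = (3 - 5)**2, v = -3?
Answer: 1210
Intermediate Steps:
a = 4 (a = (-2)**2 = 4)
E = 1 (E = (1 - 4) + 4 = -3 + 4 = 1)
(E*22)*((-2 + (0 + 3*v))*V(1)) = (1*22)*((-2 + (0 + 3*(-3)))*(-5)) = 22*((-2 + (0 - 9))*(-5)) = 22*((-2 - 9)*(-5)) = 22*(-11*(-5)) = 22*55 = 1210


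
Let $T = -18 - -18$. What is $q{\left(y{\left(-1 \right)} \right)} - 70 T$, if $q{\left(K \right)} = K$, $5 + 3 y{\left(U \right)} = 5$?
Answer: $0$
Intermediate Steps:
$y{\left(U \right)} = 0$ ($y{\left(U \right)} = - \frac{5}{3} + \frac{1}{3} \cdot 5 = - \frac{5}{3} + \frac{5}{3} = 0$)
$T = 0$ ($T = -18 + 18 = 0$)
$q{\left(y{\left(-1 \right)} \right)} - 70 T = 0 - 0 = 0 + 0 = 0$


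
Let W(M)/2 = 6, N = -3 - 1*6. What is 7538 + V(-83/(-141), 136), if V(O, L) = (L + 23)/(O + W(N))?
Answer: 13402369/1775 ≈ 7550.6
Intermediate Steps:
N = -9 (N = -3 - 6 = -9)
W(M) = 12 (W(M) = 2*6 = 12)
V(O, L) = (23 + L)/(12 + O) (V(O, L) = (L + 23)/(O + 12) = (23 + L)/(12 + O))
7538 + V(-83/(-141), 136) = 7538 + (23 + 136)/(12 - 83/(-141)) = 7538 + 159/(12 - 83*(-1/141)) = 7538 + 159/(12 + 83/141) = 7538 + 159/(1775/141) = 7538 + (141/1775)*159 = 7538 + 22419/1775 = 13402369/1775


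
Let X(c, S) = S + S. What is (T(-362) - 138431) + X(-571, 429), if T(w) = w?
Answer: -137935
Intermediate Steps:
X(c, S) = 2*S
(T(-362) - 138431) + X(-571, 429) = (-362 - 138431) + 2*429 = -138793 + 858 = -137935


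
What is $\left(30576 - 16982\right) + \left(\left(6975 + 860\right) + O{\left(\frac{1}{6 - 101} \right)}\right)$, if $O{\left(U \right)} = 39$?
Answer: $21468$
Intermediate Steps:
$\left(30576 - 16982\right) + \left(\left(6975 + 860\right) + O{\left(\frac{1}{6 - 101} \right)}\right) = \left(30576 - 16982\right) + \left(\left(6975 + 860\right) + 39\right) = 13594 + \left(7835 + 39\right) = 13594 + 7874 = 21468$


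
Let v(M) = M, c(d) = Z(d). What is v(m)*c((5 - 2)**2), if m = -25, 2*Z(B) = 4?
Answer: -50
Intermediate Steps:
Z(B) = 2 (Z(B) = (1/2)*4 = 2)
c(d) = 2
v(m)*c((5 - 2)**2) = -25*2 = -50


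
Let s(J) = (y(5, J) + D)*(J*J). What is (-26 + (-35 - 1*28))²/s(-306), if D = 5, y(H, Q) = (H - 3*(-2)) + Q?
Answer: -7921/27154440 ≈ -0.00029170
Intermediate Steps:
y(H, Q) = 6 + H + Q (y(H, Q) = (H + 6) + Q = (6 + H) + Q = 6 + H + Q)
s(J) = J²*(16 + J) (s(J) = ((6 + 5 + J) + 5)*(J*J) = ((11 + J) + 5)*J² = (16 + J)*J² = J²*(16 + J))
(-26 + (-35 - 1*28))²/s(-306) = (-26 + (-35 - 1*28))²/(((-306)²*(16 - 306))) = (-26 + (-35 - 28))²/((93636*(-290))) = (-26 - 63)²/(-27154440) = (-89)²*(-1/27154440) = 7921*(-1/27154440) = -7921/27154440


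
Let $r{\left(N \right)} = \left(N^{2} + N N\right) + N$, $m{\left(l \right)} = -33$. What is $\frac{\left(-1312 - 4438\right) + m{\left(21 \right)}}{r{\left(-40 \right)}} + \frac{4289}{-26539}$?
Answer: $- \frac{167028277}{83863240} \approx -1.9917$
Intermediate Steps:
$r{\left(N \right)} = N + 2 N^{2}$ ($r{\left(N \right)} = \left(N^{2} + N^{2}\right) + N = 2 N^{2} + N = N + 2 N^{2}$)
$\frac{\left(-1312 - 4438\right) + m{\left(21 \right)}}{r{\left(-40 \right)}} + \frac{4289}{-26539} = \frac{\left(-1312 - 4438\right) - 33}{\left(-40\right) \left(1 + 2 \left(-40\right)\right)} + \frac{4289}{-26539} = \frac{-5750 - 33}{\left(-40\right) \left(1 - 80\right)} + 4289 \left(- \frac{1}{26539}\right) = - \frac{5783}{\left(-40\right) \left(-79\right)} - \frac{4289}{26539} = - \frac{5783}{3160} - \frac{4289}{26539} = - \frac{167028277}{83863240}$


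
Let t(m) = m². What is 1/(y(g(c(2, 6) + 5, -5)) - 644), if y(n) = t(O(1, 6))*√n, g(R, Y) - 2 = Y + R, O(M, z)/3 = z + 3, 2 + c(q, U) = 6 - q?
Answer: 1/814 ≈ 0.0012285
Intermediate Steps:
c(q, U) = 4 - q (c(q, U) = -2 + (6 - q) = 4 - q)
O(M, z) = 9 + 3*z (O(M, z) = 3*(z + 3) = 3*(3 + z) = 9 + 3*z)
g(R, Y) = 2 + R + Y (g(R, Y) = 2 + (Y + R) = 2 + (R + Y) = 2 + R + Y)
y(n) = 729*√n (y(n) = (9 + 3*6)²*√n = (9 + 18)²*√n = 27²*√n = 729*√n)
1/(y(g(c(2, 6) + 5, -5)) - 644) = 1/(729*√(2 + ((4 - 1*2) + 5) - 5) - 644) = 1/(729*√(2 + ((4 - 2) + 5) - 5) - 644) = 1/(729*√(2 + (2 + 5) - 5) - 644) = 1/(729*√(2 + 7 - 5) - 644) = 1/(729*√4 - 644) = 1/(729*2 - 644) = 1/(1458 - 644) = 1/814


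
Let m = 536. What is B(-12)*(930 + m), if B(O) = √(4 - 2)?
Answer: 1466*√2 ≈ 2073.2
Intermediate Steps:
B(O) = √2
B(-12)*(930 + m) = √2*(930 + 536) = √2*1466 = 1466*√2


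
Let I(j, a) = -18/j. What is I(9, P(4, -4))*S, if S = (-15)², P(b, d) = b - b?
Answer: -450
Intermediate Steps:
P(b, d) = 0
S = 225
I(9, P(4, -4))*S = -18/9*225 = -18*⅑*225 = -2*225 = -450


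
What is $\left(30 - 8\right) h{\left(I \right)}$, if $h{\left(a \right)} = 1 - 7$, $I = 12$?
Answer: $-132$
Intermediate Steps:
$h{\left(a \right)} = -6$ ($h{\left(a \right)} = 1 - 7 = -6$)
$\left(30 - 8\right) h{\left(I \right)} = \left(30 - 8\right) \left(-6\right) = 22 \left(-6\right) = -132$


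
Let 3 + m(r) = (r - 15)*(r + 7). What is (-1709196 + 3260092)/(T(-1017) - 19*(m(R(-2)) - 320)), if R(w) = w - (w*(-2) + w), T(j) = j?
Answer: 1550896/6203 ≈ 250.02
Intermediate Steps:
R(w) = 2*w (R(w) = w - (-2*w + w) = w - (-1)*w = w + w = 2*w)
m(r) = -3 + (-15 + r)*(7 + r) (m(r) = -3 + (r - 15)*(r + 7) = -3 + (-15 + r)*(7 + r))
(-1709196 + 3260092)/(T(-1017) - 19*(m(R(-2)) - 320)) = (-1709196 + 3260092)/(-1017 - 19*((-108 + (2*(-2))² - 16*(-2)) - 320)) = 1550896/(-1017 - 19*((-108 + (-4)² - 8*(-4)) - 320)) = 1550896/(-1017 - 19*((-108 + 16 + 32) - 320)) = 1550896/(-1017 - 19*(-60 - 320)) = 1550896/(-1017 - 19*(-380)) = 1550896/(-1017 + 7220) = 1550896/6203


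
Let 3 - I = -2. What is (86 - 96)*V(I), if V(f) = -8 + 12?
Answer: -40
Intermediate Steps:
I = 5 (I = 3 - 1*(-2) = 3 + 2 = 5)
V(f) = 4
(86 - 96)*V(I) = (86 - 96)*4 = -10*4 = -40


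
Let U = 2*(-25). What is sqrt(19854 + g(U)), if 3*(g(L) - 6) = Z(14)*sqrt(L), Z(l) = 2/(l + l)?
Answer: sqrt(35033040 + 210*I*sqrt(2))/42 ≈ 140.93 + 0.00059733*I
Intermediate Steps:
Z(l) = 1/l (Z(l) = 2/((2*l)) = 2*(1/(2*l)) = 1/l)
U = -50
g(L) = 6 + sqrt(L)/42 (g(L) = 6 + (sqrt(L)/14)/3 = 6 + sqrt(L)/42)
sqrt(19854 + g(U)) = sqrt(19854 + (6 + sqrt(-50)/42)) = sqrt(19854 + (6 + (5*I*sqrt(2))/42)) = sqrt(19854 + (6 + 5*I*sqrt(2)/42)) = sqrt(19860 + 5*I*sqrt(2)/42)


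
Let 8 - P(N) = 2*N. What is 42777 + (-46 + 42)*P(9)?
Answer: 42817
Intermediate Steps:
P(N) = 8 - 2*N
42777 + (-46 + 42)*P(9) = 42777 + (-46 + 42)*(8 - 2*9) = 42777 - 4*(8 - 18) = 42777 - 4*(-10) = 42777 + 40 = 42817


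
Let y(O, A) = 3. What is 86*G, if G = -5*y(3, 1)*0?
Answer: 0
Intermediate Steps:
G = 0 (G = -5*3*0 = -15*0 = 0)
86*G = 86*0 = 0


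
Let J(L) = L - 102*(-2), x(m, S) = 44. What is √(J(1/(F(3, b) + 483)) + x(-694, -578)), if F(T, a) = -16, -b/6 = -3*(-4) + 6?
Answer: √54086539/467 ≈ 15.748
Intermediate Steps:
b = -108 (b = -6*(-3*(-4) + 6) = -6*(12 + 6) = -6*18 = -108)
J(L) = 204 + L (J(L) = L - 1*(-204) = L + 204 = 204 + L)
√(J(1/(F(3, b) + 483)) + x(-694, -578)) = √((204 + 1/(-16 + 483)) + 44) = √((204 + 1/467) + 44) = √(95269/467 + 44) = √(115817/467) = √54086539/467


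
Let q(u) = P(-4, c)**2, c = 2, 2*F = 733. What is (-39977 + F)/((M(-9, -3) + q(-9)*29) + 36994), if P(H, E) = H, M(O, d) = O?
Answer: -26407/24966 ≈ -1.0577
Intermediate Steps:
F = 733/2 (F = (1/2)*733 = 733/2 ≈ 366.50)
q(u) = 16 (q(u) = (-4)**2 = 16)
(-39977 + F)/((M(-9, -3) + q(-9)*29) + 36994) = (-39977 + 733/2)/((-9 + 16*29) + 36994) = -79221/(2*((-9 + 464) + 36994)) = -79221/(2*(455 + 36994)) = -79221/2/37449 = -79221/2*1/37449 = -26407/24966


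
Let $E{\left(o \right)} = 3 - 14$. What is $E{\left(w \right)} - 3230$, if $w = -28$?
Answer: $-3241$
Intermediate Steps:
$E{\left(o \right)} = -11$ ($E{\left(o \right)} = 3 - 14 = -11$)
$E{\left(w \right)} - 3230 = -11 - 3230 = -3241$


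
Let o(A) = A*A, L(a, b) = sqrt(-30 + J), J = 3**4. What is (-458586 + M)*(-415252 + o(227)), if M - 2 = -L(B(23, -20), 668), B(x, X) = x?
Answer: 166797548232 + 363723*sqrt(51) ≈ 1.6680e+11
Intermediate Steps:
J = 81
L(a, b) = sqrt(51) (L(a, b) = sqrt(-30 + 81) = sqrt(51))
o(A) = A**2
M = 2 - sqrt(51) ≈ -5.1414
(-458586 + M)*(-415252 + o(227)) = (-458586 + (2 - sqrt(51)))*(-415252 + 227**2) = (-458584 - sqrt(51))*(-415252 + 51529) = (-458584 - sqrt(51))*(-363723) = 166797548232 + 363723*sqrt(51)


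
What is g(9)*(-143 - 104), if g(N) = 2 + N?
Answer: -2717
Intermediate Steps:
g(9)*(-143 - 104) = (2 + 9)*(-143 - 104) = 11*(-247) = -2717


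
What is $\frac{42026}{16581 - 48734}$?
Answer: $- \frac{42026}{32153} \approx -1.3071$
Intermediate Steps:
$\frac{42026}{16581 - 48734} = \frac{42026}{-32153} = 42026 \left(- \frac{1}{32153}\right) = - \frac{42026}{32153}$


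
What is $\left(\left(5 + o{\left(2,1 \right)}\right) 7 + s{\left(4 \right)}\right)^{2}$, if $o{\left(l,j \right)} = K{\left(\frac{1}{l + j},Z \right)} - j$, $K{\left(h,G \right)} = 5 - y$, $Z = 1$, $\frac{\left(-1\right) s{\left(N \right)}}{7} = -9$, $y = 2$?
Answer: $12544$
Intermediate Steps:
$s{\left(N \right)} = 63$ ($s{\left(N \right)} = \left(-7\right) \left(-9\right) = 63$)
$K{\left(h,G \right)} = 3$ ($K{\left(h,G \right)} = 5 - 2 = 3$)
$o{\left(l,j \right)} = 3 - j$
$\left(\left(5 + o{\left(2,1 \right)}\right) 7 + s{\left(4 \right)}\right)^{2} = \left(\left(5 + \left(3 - 1\right)\right) 7 + 63\right)^{2} = \left(\left(5 + 2\right) 7 + 63\right)^{2} = \left(7 \cdot 7 + 63\right)^{2} = \left(49 + 63\right)^{2} = 112^{2} = 12544$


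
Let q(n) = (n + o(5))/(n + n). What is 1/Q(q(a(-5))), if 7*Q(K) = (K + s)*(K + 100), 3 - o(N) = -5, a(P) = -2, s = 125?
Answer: 28/48659 ≈ 0.00057543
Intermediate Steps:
o(N) = 8 (o(N) = 3 - 1*(-5) = 3 + 5 = 8)
q(n) = (8 + n)/(2*n) (q(n) = (n + 8)/(n + n) = (8 + n)/((2*n)) = (8 + n)*(1/(2*n)) = (8 + n)/(2*n))
Q(K) = (100 + K)*(125 + K)/7 (Q(K) = ((K + 125)*(K + 100))/7 = ((125 + K)*(100 + K))/7 = ((100 + K)*(125 + K))/7 = (100 + K)*(125 + K)/7)
1/Q(q(a(-5))) = 1/(12500/7 + ((½)*(8 - 2)/(-2))²/7 + 225*((½)*(8 - 2)/(-2))/7) = 1/(12500/7 + ((½)*(-½)*6)²/7 + 225*((½)*(-½)*6)/7) = 1/(12500/7 + (-3/2)²/7 + (225/7)*(-3/2)) = 1/(12500/7 + (⅐)*(9/4) - 675/14) = 1/(12500/7 + 9/28 - 675/14) = 1/(48659/28) = 28/48659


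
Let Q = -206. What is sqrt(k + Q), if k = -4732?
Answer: I*sqrt(4938) ≈ 70.271*I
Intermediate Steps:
sqrt(k + Q) = sqrt(-4732 - 206) = sqrt(-4938) = I*sqrt(4938)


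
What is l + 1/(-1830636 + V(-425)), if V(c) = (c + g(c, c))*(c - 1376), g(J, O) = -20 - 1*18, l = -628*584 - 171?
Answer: -365738939480/996773 ≈ -3.6692e+5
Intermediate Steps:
l = -366923 (l = -366752 - 171 = -366923)
g(J, O) = -38 (g(J, O) = -20 - 18 = -38)
V(c) = (-1376 + c)*(-38 + c) (V(c) = (c - 38)*(c - 1376) = (-38 + c)*(-1376 + c) = (-1376 + c)*(-38 + c))
l + 1/(-1830636 + V(-425)) = -366923 + 1/(-1830636 + (52288 + (-425)² - 1414*(-425))) = -366923 + 1/(-1830636 + (52288 + 180625 + 600950)) = -366923 + 1/(-1830636 + 833863) = -366923 + 1/(-996773) = -366923 - 1/996773 = -365738939480/996773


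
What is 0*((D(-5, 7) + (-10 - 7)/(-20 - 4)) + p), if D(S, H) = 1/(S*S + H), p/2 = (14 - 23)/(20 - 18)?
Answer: 0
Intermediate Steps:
p = -9 (p = 2*((14 - 23)/(20 - 18)) = 2*(-9/2) = -9)
D(S, H) = 1/(H + S²) (D(S, H) = 1/(S² + H) = 1/(H + S²))
0*((D(-5, 7) + (-10 - 7)/(-20 - 4)) + p) = 0*((1/(7 + (-5)²) + (-10 - 7)/(-20 - 4)) - 9) = 0*((1/(7 + 25) - 17/(-24)) - 9) = 0*((1/32 - 17*(-1/24)) - 9) = 0*((1/32 + 17/24) - 9) = 0*(71/96 - 9) = 0*(-793/96) = 0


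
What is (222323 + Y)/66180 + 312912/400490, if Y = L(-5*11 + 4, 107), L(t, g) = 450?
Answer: 10992687493/2650442820 ≈ 4.1475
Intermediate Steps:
Y = 450
(222323 + Y)/66180 + 312912/400490 = (222323 + 450)/66180 + 312912/400490 = 222773*(1/66180) + 312912*(1/400490) = 222773/66180 + 156456/200245 = 10992687493/2650442820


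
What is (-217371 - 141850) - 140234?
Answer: -499455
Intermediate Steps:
(-217371 - 141850) - 140234 = -359221 - 140234 = -499455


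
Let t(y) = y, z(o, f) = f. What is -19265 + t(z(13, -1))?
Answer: -19266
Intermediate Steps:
-19265 + t(z(13, -1)) = -19265 - 1 = -19266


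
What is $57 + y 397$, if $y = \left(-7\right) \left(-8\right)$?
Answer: $22289$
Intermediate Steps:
$y = 56$
$57 + y 397 = 57 + 56 \cdot 397 = 57 + 22232 = 22289$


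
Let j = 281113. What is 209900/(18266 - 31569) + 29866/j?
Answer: -58608311302/3739646239 ≈ -15.672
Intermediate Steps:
209900/(18266 - 31569) + 29866/j = 209900/(18266 - 31569) + 29866/281113 = 209900/(-13303) + 29866*(1/281113) = 209900*(-1/13303) + 29866/281113 = -209900/13303 + 29866/281113 = -58608311302/3739646239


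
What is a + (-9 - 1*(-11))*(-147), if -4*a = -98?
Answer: -539/2 ≈ -269.50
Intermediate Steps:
a = 49/2 (a = -1/4*(-98) = 49/2 ≈ 24.500)
a + (-9 - 1*(-11))*(-147) = 49/2 + (-9 - 1*(-11))*(-147) = 49/2 + (-9 + 11)*(-147) = 49/2 + 2*(-147) = 49/2 - 294 = -539/2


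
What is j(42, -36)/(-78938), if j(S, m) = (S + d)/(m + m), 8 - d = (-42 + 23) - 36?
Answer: 35/1894512 ≈ 1.8474e-5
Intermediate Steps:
d = 63 (d = 8 - ((-42 + 23) - 36) = 8 - (-19 - 36) = 8 - 1*(-55) = 8 + 55 = 63)
j(S, m) = (63 + S)/(2*m) (j(S, m) = (S + 63)/(m + m) = (63 + S)/((2*m)) = (63 + S)*(1/(2*m)) = (63 + S)/(2*m))
j(42, -36)/(-78938) = ((½)*(63 + 42)/(-36))/(-78938) = ((½)*(-1/36)*105)*(-1/78938) = -35/24*(-1/78938) = 35/1894512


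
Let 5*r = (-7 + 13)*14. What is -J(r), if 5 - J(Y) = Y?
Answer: 59/5 ≈ 11.800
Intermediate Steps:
r = 84/5 (r = ((-7 + 13)*14)/5 = (6*14)/5 = (⅕)*84 = 84/5 ≈ 16.800)
J(Y) = 5 - Y
-J(r) = -(5 - 1*84/5) = -(5 - 84/5) = -1*(-59/5) = 59/5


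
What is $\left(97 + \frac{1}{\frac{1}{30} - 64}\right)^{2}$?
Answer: $\frac{34638048769}{3682561} \approx 9406.0$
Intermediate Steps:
$\left(97 + \frac{1}{\frac{1}{30} - 64}\right)^{2} = \left(97 + \frac{1}{- \frac{1919}{30}}\right)^{2} = \left(97 - \frac{30}{1919}\right)^{2} = \left(\frac{186113}{1919}\right)^{2} = \frac{34638048769}{3682561}$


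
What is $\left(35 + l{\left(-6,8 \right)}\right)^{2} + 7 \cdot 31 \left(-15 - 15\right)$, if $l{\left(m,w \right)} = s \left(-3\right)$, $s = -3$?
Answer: $-4574$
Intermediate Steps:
$l{\left(m,w \right)} = 9$ ($l{\left(m,w \right)} = \left(-3\right) \left(-3\right) = 9$)
$\left(35 + l{\left(-6,8 \right)}\right)^{2} + 7 \cdot 31 \left(-15 - 15\right) = \left(35 + 9\right)^{2} + 7 \cdot 31 \left(-15 - 15\right) = 44^{2} + 217 \left(-30\right) = 1936 - 6510 = -4574$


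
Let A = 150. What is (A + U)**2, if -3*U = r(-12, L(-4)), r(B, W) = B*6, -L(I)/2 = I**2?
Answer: 30276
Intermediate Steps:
L(I) = -2*I**2
r(B, W) = 6*B
U = 24 (U = -2*(-12) = -1/3*(-72) = 24)
(A + U)**2 = (150 + 24)**2 = 174**2 = 30276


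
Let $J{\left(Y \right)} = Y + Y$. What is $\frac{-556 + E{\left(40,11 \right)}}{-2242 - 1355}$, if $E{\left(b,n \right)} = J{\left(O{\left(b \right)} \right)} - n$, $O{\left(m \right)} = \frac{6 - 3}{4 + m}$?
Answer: $\frac{4157}{26378} \approx 0.15759$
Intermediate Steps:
$O{\left(m \right)} = \frac{3}{4 + m}$
$J{\left(Y \right)} = 2 Y$
$E{\left(b,n \right)} = - n + \frac{6}{4 + b}$ ($E{\left(b,n \right)} = 2 \frac{3}{4 + b} - n = \frac{6}{4 + b} - n = - n + \frac{6}{4 + b}$)
$\frac{-556 + E{\left(40,11 \right)}}{-2242 - 1355} = \frac{-556 + \frac{6 - 11 \left(4 + 40\right)}{4 + 40}}{-2242 - 1355} = \frac{-556 + \frac{6 - 11 \cdot 44}{44}}{-3597} = \left(-556 + \frac{6 - 484}{44}\right) \left(- \frac{1}{3597}\right) = \left(-556 + \frac{1}{44} \left(-478\right)\right) \left(- \frac{1}{3597}\right) = \left(-556 - \frac{239}{22}\right) \left(- \frac{1}{3597}\right) = \left(- \frac{12471}{22}\right) \left(- \frac{1}{3597}\right) = \frac{4157}{26378}$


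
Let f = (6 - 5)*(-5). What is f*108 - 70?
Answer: -610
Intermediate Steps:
f = -5 (f = 1*(-5) = -5)
f*108 - 70 = -5*108 - 70 = -540 - 70 = -610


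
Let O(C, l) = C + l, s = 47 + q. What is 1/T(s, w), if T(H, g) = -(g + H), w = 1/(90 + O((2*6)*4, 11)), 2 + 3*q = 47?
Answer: -149/9239 ≈ -0.016127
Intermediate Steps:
q = 15 (q = -2/3 + (1/3)*47 = -2/3 + 47/3 = 15)
s = 62 (s = 47 + 15 = 62)
w = 1/149 (w = 1/(90 + ((2*6)*4 + 11)) = 1/(90 + (12*4 + 11)) = 1/(90 + (48 + 11)) = 1/(90 + 59) = 1/149 ≈ 0.0067114)
T(H, g) = -H - g (T(H, g) = -(H + g) = -H - g)
1/T(s, w) = 1/(-1*62 - 1*1/149) = 1/(-62 - 1/149) = 1/(-9239/149) = -149/9239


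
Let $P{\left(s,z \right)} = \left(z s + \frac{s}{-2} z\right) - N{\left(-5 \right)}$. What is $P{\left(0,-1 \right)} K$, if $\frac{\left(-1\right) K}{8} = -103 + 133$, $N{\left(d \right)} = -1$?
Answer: $-240$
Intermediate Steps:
$K = -240$ ($K = - 8 \left(-103 + 133\right) = \left(-8\right) 30 = -240$)
$P{\left(s,z \right)} = 1 + \frac{s z}{2}$ ($P{\left(s,z \right)} = \left(z s + \frac{s}{-2} z\right) - -1 = \left(s z + s \left(- \frac{1}{2}\right) z\right) + 1 = \left(s z + - \frac{s}{2} z\right) + 1 = \left(s z - \frac{s z}{2}\right) + 1 = \frac{s z}{2} + 1 = 1 + \frac{s z}{2}$)
$P{\left(0,-1 \right)} K = \left(1 + \frac{1}{2} \cdot 0 \left(-1\right)\right) \left(-240\right) = \left(1 + 0\right) \left(-240\right) = 1 \left(-240\right) = -240$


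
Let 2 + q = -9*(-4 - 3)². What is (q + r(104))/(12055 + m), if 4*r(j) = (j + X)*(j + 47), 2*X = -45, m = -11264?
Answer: 21069/6328 ≈ 3.3295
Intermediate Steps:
X = -45/2 (X = (½)*(-45) = -45/2 ≈ -22.500)
q = -443 (q = -2 - 9*(-4 - 3)² = -2 - 9*(-7)² = -2 - 9*49 = -2 - 441 = -443)
r(j) = (47 + j)*(-45/2 + j)/4 (r(j) = ((j - 45/2)*(j + 47))/4 = ((-45/2 + j)*(47 + j))/4 = ((47 + j)*(-45/2 + j))/4 = (47 + j)*(-45/2 + j)/4)
(q + r(104))/(12055 + m) = (-443 + (-2115/8 + (¼)*104² + (49/8)*104))/(12055 - 11264) = (-443 + (-2115/8 + (¼)*10816 + 637))/791 = (-443 + (-2115/8 + 2704 + 637))*(1/791) = (-443 + 24613/8)*(1/791) = (21069/8)*(1/791) = 21069/6328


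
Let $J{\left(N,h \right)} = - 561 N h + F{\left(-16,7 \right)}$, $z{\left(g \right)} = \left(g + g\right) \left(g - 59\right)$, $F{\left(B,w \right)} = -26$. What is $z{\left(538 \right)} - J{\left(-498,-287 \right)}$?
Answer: $80696916$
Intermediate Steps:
$z{\left(g \right)} = 2 g \left(-59 + g\right)$
$J{\left(N,h \right)} = -26 - 561 N h$ ($J{\left(N,h \right)} = - 561 N h - 26 = -26 - 561 N h$)
$z{\left(538 \right)} - J{\left(-498,-287 \right)} = 2 \cdot 538 \left(-59 + 538\right) - \left(-26 - \left(-279378\right) \left(-287\right)\right) = 2 \cdot 538 \cdot 479 - \left(-26 - 80181486\right) = 515404 - -80181512 = 515404 + 80181512 = 80696916$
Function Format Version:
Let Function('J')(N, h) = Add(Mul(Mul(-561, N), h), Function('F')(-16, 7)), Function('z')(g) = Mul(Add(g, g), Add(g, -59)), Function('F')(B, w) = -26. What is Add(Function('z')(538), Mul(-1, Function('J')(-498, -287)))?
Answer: 80696916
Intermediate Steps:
Function('z')(g) = Mul(2, g, Add(-59, g)) (Function('z')(g) = Mul(Mul(2, g), Add(-59, g)) = Mul(2, g, Add(-59, g)))
Function('J')(N, h) = Add(-26, Mul(-561, N, h)) (Function('J')(N, h) = Add(Mul(Mul(-561, N), h), -26) = Add(Mul(-561, N, h), -26) = Add(-26, Mul(-561, N, h)))
Add(Function('z')(538), Mul(-1, Function('J')(-498, -287))) = Add(Mul(2, 538, Add(-59, 538)), Mul(-1, Add(-26, Mul(-561, -498, -287)))) = Add(Mul(2, 538, 479), Mul(-1, Add(-26, -80181486))) = Add(515404, Mul(-1, -80181512)) = Add(515404, 80181512) = 80696916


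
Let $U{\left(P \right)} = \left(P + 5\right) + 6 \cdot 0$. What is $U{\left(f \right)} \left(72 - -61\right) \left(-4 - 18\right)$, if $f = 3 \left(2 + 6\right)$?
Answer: $-84854$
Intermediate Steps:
$f = 24$ ($f = 3 \cdot 8 = 24$)
$U{\left(P \right)} = 5 + P$ ($U{\left(P \right)} = \left(5 + P\right) + 0 = 5 + P$)
$U{\left(f \right)} \left(72 - -61\right) \left(-4 - 18\right) = \left(5 + 24\right) \left(72 - -61\right) \left(-4 - 18\right) = 29 \left(72 + 61\right) \left(-22\right) = 29 \cdot 133 \left(-22\right) = 3857 \left(-22\right) = -84854$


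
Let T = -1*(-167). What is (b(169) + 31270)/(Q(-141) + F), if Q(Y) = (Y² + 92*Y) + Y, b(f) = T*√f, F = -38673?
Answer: -11147/10635 ≈ -1.0481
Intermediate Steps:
T = 167
b(f) = 167*√f
Q(Y) = Y² + 93*Y
(b(169) + 31270)/(Q(-141) + F) = (167*√169 + 31270)/(-141*(93 - 141) - 38673) = (167*13 + 31270)/(-141*(-48) - 38673) = (2171 + 31270)/(6768 - 38673) = 33441/(-31905) = 33441*(-1/31905) = -11147/10635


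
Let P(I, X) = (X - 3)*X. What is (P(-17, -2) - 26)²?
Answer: 256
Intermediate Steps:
P(I, X) = X*(-3 + X) (P(I, X) = (-3 + X)*X = X*(-3 + X))
(P(-17, -2) - 26)² = (-2*(-3 - 2) - 26)² = (-2*(-5) - 26)² = (10 - 26)² = (-16)² = 256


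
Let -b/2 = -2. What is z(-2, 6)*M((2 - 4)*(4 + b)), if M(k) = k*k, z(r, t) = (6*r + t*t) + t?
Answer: 7680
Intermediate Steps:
b = 4 (b = -2*(-2) = 4)
z(r, t) = t + t² + 6*r (z(r, t) = (6*r + t²) + t = (t² + 6*r) + t = t + t² + 6*r)
M(k) = k²
z(-2, 6)*M((2 - 4)*(4 + b)) = (6 + 6² + 6*(-2))*((2 - 4)*(4 + 4))² = (6 + 36 - 12)*(-2*8)² = 30*(-16)² = 30*256 = 7680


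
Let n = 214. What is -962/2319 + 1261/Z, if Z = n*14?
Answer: 42107/6947724 ≈ 0.0060605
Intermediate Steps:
Z = 2996 (Z = 214*14 = 2996)
-962/2319 + 1261/Z = -962/2319 + 1261/2996 = 42107/6947724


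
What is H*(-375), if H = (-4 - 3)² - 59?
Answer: 3750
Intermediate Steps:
H = -10 (H = (-7)² - 59 = 49 - 59 = -10)
H*(-375) = -10*(-375) = 3750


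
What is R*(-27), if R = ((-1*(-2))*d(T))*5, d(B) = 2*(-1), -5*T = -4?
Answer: 540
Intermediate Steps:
T = ⅘ (T = -⅕*(-4) = ⅘ ≈ 0.80000)
d(B) = -2
R = -20 (R = (-1*(-2)*(-2))*5 = (2*(-2))*5 = -4*5 = -20)
R*(-27) = -20*(-27) = 540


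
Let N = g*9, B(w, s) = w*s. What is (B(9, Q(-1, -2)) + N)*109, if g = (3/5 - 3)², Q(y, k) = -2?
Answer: 92214/25 ≈ 3688.6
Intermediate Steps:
B(w, s) = s*w
g = 144/25 (g = (3*(⅕) - 3)² = (⅗ - 3)² = (-12/5)² = 144/25 ≈ 5.7600)
N = 1296/25 (N = (144/25)*9 = 1296/25 ≈ 51.840)
(B(9, Q(-1, -2)) + N)*109 = (-2*9 + 1296/25)*109 = (-18 + 1296/25)*109 = (846/25)*109 = 92214/25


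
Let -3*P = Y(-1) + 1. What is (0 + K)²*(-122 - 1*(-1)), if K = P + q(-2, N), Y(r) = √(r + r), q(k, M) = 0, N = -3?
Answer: 121/9 - 242*I*√2/9 ≈ 13.444 - 38.027*I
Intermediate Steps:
Y(r) = √2*√r (Y(r) = √(2*r) = √2*√r)
P = -⅓ - I*√2/3 (P = -(√2*√(-1) + 1)/3 = -(√2*I + 1)/3 = -(I*√2 + 1)/3 = -(1 + I*√2)/3 = -⅓ - I*√2/3 ≈ -0.33333 - 0.4714*I)
K = -⅓ - I*√2/3 (K = (-⅓ - I*√2/3) + 0 = -⅓ - I*√2/3 ≈ -0.33333 - 0.4714*I)
(0 + K)²*(-122 - 1*(-1)) = (0 + (-⅓ - I*√2/3))²*(-122 - 1*(-1)) = (-⅓ - I*√2/3)²*(-122 + 1) = (-⅓ - I*√2/3)²*(-121) = -121*(-⅓ - I*√2/3)²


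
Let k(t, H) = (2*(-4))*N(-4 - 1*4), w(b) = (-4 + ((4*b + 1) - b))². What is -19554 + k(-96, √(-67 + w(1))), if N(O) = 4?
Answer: -19586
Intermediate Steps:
w(b) = (-3 + 3*b)² (w(b) = (-4 + ((1 + 4*b) - b))² = (-4 + (1 + 3*b))² = (-3 + 3*b)²)
k(t, H) = -32 (k(t, H) = (2*(-4))*4 = -8*4 = -32)
-19554 + k(-96, √(-67 + w(1))) = -19554 - 32 = -19586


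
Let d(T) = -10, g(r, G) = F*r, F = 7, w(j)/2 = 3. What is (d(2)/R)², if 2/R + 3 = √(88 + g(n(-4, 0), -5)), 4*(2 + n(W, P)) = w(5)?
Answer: 4675/2 - 975*√2 ≈ 958.64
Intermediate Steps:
w(j) = 6 (w(j) = 2*3 = 6)
n(W, P) = -½ (n(W, P) = -2 + (¼)*6 = -2 + 3/2 = -½)
g(r, G) = 7*r
R = 2/(-3 + 13*√2/2) (R = 2/(-3 + √(88 + 7*(-½))) = 2/(-3 + √(88 - 7/2)) = 2/(-3 + √(169/2)) = 2/(-3 + 13*√2/2) ≈ 0.32298)
(d(2)/R)² = (-10/(12/151 + 26*√2/151))² = 100/(12/151 + 26*√2/151)²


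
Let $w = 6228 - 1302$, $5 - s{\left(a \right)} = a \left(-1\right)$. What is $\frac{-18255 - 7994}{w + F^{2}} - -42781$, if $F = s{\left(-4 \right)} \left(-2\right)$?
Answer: $\frac{210884081}{4930} \approx 42776.0$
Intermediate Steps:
$s{\left(a \right)} = 5 + a$ ($s{\left(a \right)} = 5 - a \left(-1\right) = 5 - - a = 5 + a$)
$F = -2$ ($F = \left(5 - 4\right) \left(-2\right) = 1 \left(-2\right) = -2$)
$w = 4926$
$\frac{-18255 - 7994}{w + F^{2}} - -42781 = \frac{-18255 - 7994}{4926 + \left(-2\right)^{2}} - -42781 = - \frac{26249}{4926 + 4} + 42781 = - \frac{26249}{4930} + 42781 = \frac{210884081}{4930}$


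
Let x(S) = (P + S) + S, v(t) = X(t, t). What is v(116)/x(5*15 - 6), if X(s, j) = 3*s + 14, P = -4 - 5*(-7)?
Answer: 362/169 ≈ 2.1420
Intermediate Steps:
P = 31 (P = -4 + 35 = 31)
X(s, j) = 14 + 3*s
v(t) = 14 + 3*t
x(S) = 31 + 2*S (x(S) = (31 + S) + S = 31 + 2*S)
v(116)/x(5*15 - 6) = (14 + 3*116)/(31 + 2*(5*15 - 6)) = (14 + 348)/(31 + 2*(75 - 6)) = 362/(31 + 2*69) = 362/(31 + 138) = 362/169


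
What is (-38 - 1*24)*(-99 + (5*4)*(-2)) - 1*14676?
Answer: -6058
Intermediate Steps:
(-38 - 1*24)*(-99 + (5*4)*(-2)) - 1*14676 = (-38 - 24)*(-99 + 20*(-2)) - 14676 = -62*(-99 - 40) - 14676 = -62*(-139) - 14676 = 8618 - 14676 = -6058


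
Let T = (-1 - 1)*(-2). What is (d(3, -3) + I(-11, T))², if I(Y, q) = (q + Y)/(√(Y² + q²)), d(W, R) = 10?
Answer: 13749/137 - 140*√137/137 ≈ 88.397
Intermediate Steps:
T = 4 (T = -2*(-2) = 4)
I(Y, q) = (Y + q)/√(Y² + q²)
(d(3, -3) + I(-11, T))² = (10 + (-11 + 4)/√((-11)² + 4²))² = (10 - 7/√(121 + 16))² = (10 - 7/√137)² = (10 + (√137/137)*(-7))² = (10 - 7*√137/137)²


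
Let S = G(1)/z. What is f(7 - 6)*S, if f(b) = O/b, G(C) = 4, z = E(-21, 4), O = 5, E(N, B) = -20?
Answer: -1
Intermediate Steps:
z = -20
f(b) = 5/b
S = -1/5 (S = 4/(-20) = 4*(-1/20) = -1/5 ≈ -0.20000)
f(7 - 6)*S = (5/(7 - 6))*(-1/5) = (5/1)*(-1/5) = (5*1)*(-1/5) = 5*(-1/5) = -1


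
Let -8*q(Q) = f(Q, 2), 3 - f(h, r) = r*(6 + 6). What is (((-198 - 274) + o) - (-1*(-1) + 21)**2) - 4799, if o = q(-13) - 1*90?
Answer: -46739/8 ≈ -5842.4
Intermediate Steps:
f(h, r) = 3 - 12*r (f(h, r) = 3 - r*(6 + 6) = 3 - r*12 = 3 - 12*r)
q(Q) = 21/8 (q(Q) = -(3 - 12*2)/8 = -(3 - 24)/8 = -1/8*(-21) = 21/8)
o = -699/8 (o = 21/8 - 1*90 = 21/8 - 90 = -699/8 ≈ -87.375)
(((-198 - 274) + o) - (-1*(-1) + 21)**2) - 4799 = (((-198 - 274) - 699/8) - (-1*(-1) + 21)**2) - 4799 = ((-472 - 699/8) - (1 + 21)**2) - 4799 = (-4475/8 - 1*22**2) - 4799 = (-4475/8 - 1*484) - 4799 = (-4475/8 - 484) - 4799 = -8347/8 - 4799 = -46739/8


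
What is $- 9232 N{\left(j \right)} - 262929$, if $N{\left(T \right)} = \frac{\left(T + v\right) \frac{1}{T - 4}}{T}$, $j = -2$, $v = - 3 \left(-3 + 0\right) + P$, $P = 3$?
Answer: $- \frac{811867}{3} \approx -2.7062 \cdot 10^{5}$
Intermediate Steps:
$v = 12$ ($v = - 3 \left(-3 + 0\right) + 3 = \left(-3\right) \left(-3\right) + 3 = 9 + 3 = 12$)
$N{\left(T \right)} = \frac{12 + T}{T \left(-4 + T\right)}$ ($N{\left(T \right)} = \frac{\left(T + 12\right) \frac{1}{T - 4}}{T} = \frac{\left(12 + T\right) \frac{1}{-4 + T}}{T} = \frac{\frac{1}{-4 + T} \left(12 + T\right)}{T} = \frac{12 + T}{T \left(-4 + T\right)}$)
$- 9232 N{\left(j \right)} - 262929 = - 9232 \frac{12 - 2}{\left(-2\right) \left(-4 - 2\right)} - 262929 = - 9232 \left(\left(- \frac{1}{2}\right) \frac{1}{-6} \cdot 10\right) - 262929 = - 9232 \left(\left(- \frac{1}{2}\right) \left(- \frac{1}{6}\right) 10\right) - 262929 = \left(-9232\right) \frac{5}{6} - 262929 = - \frac{23080}{3} - 262929 = - \frac{811867}{3}$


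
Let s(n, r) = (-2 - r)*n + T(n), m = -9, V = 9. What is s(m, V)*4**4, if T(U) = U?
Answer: 23040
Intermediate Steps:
s(n, r) = n + n*(-2 - r) (s(n, r) = (-2 - r)*n + n = n*(-2 - r) + n = n + n*(-2 - r))
s(m, V)*4**4 = -9*(-1 - 1*9)*4**4 = -9*(-1 - 9)*256 = -9*(-10)*256 = 90*256 = 23040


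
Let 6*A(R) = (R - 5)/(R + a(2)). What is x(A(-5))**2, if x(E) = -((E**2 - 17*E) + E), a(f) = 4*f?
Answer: 555025/6561 ≈ 84.595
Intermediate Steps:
A(R) = (-5 + R)/(6*(8 + R)) (A(R) = ((R - 5)/(R + 4*2))/6 = ((-5 + R)/(R + 8))/6 = ((-5 + R)/(8 + R))/6 = (-5 + R)/(6*(8 + R)))
x(E) = -E**2 + 16*E (x(E) = -(E**2 - 16*E) = -E**2 + 16*E)
x(A(-5))**2 = (((-5 - 5)/(6*(8 - 5)))*(16 - (-5 - 5)/(6*(8 - 5))))**2 = (((1/6)*(-10)/3)*(16 - (-10)/(6*3)))**2 = (((1/6)*(1/3)*(-10))*(16 - (-10)/(6*3)))**2 = (-5*(16 - 1*(-5/9))/9)**2 = (-5*(16 + 5/9)/9)**2 = (-5/9*149/9)**2 = (-745/81)**2 = 555025/6561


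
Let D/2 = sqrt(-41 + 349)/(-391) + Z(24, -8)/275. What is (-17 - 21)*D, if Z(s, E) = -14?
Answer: 1064/275 + 152*sqrt(77)/391 ≈ 7.2803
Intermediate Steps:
D = -28/275 - 4*sqrt(77)/391 (D = 2*(sqrt(-41 + 349)/(-391) - 14/275) = 2*(sqrt(308)*(-1/391) - 14*1/275) = 2*((2*sqrt(77))*(-1/391) - 14/275) = 2*(-2*sqrt(77)/391 - 14/275) = 2*(-14/275 - 2*sqrt(77)/391) = -28/275 - 4*sqrt(77)/391 ≈ -0.19159)
(-17 - 21)*D = (-17 - 21)*(-28/275 - 4*sqrt(77)/391) = -38*(-28/275 - 4*sqrt(77)/391) = 1064/275 + 152*sqrt(77)/391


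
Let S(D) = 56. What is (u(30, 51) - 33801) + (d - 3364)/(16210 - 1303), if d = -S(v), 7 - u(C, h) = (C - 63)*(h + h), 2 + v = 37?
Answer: -151197872/4969 ≈ -30428.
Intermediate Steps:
v = 35 (v = -2 + 37 = 35)
u(C, h) = 7 - 2*h*(-63 + C) (u(C, h) = 7 - (C - 63)*(h + h) = 7 - (-63 + C)*2*h = 7 - 2*h*(-63 + C))
d = -56 (d = -1*56 = -56)
(u(30, 51) - 33801) + (d - 3364)/(16210 - 1303) = ((7 + 126*51 - 2*30*51) - 33801) + (-56 - 3364)/(16210 - 1303) = ((7 + 6426 - 3060) - 33801) - 3420/14907 = (3373 - 33801) - 3420*1/14907 = -30428 - 1140/4969 = -151197872/4969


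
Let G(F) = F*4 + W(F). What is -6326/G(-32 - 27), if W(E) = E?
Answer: 6326/295 ≈ 21.444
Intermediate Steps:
G(F) = 5*F (G(F) = F*4 + F = 4*F + F = 5*F)
-6326/G(-32 - 27) = -6326*1/(5*(-32 - 27)) = -6326/(5*(-59)) = -6326/(-295) = -6326*(-1/295) = 6326/295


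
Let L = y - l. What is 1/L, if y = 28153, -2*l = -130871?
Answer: -2/74565 ≈ -2.6822e-5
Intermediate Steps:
l = 130871/2 (l = -½*(-130871) = 130871/2 ≈ 65436.)
L = -74565/2 (L = 28153 - 1*130871/2 = 28153 - 130871/2 = -74565/2 ≈ -37283.)
1/L = 1/(-74565/2) = -2/74565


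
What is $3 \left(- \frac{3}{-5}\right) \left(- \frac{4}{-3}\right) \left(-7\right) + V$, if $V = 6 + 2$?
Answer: $- \frac{44}{5} \approx -8.8$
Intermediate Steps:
$V = 8$
$3 \left(- \frac{3}{-5}\right) \left(- \frac{4}{-3}\right) \left(-7\right) + V = 3 \left(- \frac{3}{-5}\right) \left(- \frac{4}{-3}\right) \left(-7\right) + 8 = 3 \left(\left(-3\right) \left(- \frac{1}{5}\right)\right) \left(\left(-4\right) \left(- \frac{1}{3}\right)\right) \left(-7\right) + 8 = 3 \cdot \frac{3}{5} \cdot \frac{4}{3} \left(-7\right) + 8 = \frac{9}{5} \cdot \frac{4}{3} \left(-7\right) + 8 = \frac{12}{5} \left(-7\right) + 8 = - \frac{84}{5} + 8 = - \frac{44}{5}$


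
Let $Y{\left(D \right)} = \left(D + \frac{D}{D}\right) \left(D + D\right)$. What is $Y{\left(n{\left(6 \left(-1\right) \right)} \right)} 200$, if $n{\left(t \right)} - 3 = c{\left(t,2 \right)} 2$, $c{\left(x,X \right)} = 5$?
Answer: $72800$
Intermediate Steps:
$n{\left(t \right)} = 13$ ($n{\left(t \right)} = 3 + 5 \cdot 2 = 3 + 10 = 13$)
$Y{\left(D \right)} = 2 D \left(1 + D\right)$ ($Y{\left(D \right)} = \left(D + 1\right) 2 D = \left(1 + D\right) 2 D = 2 D \left(1 + D\right)$)
$Y{\left(n{\left(6 \left(-1\right) \right)} \right)} 200 = 2 \cdot 13 \left(1 + 13\right) 200 = 2 \cdot 13 \cdot 14 \cdot 200 = 364 \cdot 200 = 72800$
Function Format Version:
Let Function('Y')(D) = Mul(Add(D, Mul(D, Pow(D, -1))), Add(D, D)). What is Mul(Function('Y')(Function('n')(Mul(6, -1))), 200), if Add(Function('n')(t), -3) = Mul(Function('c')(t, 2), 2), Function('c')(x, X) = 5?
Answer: 72800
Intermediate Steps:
Function('n')(t) = 13 (Function('n')(t) = Add(3, Mul(5, 2)) = Add(3, 10) = 13)
Function('Y')(D) = Mul(2, D, Add(1, D)) (Function('Y')(D) = Mul(Add(D, 1), Mul(2, D)) = Mul(Add(1, D), Mul(2, D)) = Mul(2, D, Add(1, D)))
Mul(Function('Y')(Function('n')(Mul(6, -1))), 200) = Mul(Mul(2, 13, Add(1, 13)), 200) = Mul(Mul(2, 13, 14), 200) = Mul(364, 200) = 72800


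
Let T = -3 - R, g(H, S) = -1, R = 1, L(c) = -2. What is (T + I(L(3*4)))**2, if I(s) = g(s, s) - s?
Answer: 9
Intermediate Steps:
I(s) = -1 - s
T = -4 (T = -3 - 1*1 = -3 - 1 = -4)
(T + I(L(3*4)))**2 = (-4 + (-1 - 1*(-2)))**2 = (-4 + (-1 + 2))**2 = (-4 + 1)**2 = (-3)**2 = 9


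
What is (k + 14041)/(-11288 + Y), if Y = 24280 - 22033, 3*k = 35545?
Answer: -77668/27123 ≈ -2.8635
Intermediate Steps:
k = 35545/3 (k = (1/3)*35545 = 35545/3 ≈ 11848.)
Y = 2247
(k + 14041)/(-11288 + Y) = (35545/3 + 14041)/(-11288 + 2247) = (77668/3)/(-9041) = (77668/3)*(-1/9041) = -77668/27123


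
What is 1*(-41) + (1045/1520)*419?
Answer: 3953/16 ≈ 247.06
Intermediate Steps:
1*(-41) + (1045/1520)*419 = -41 + (1045*(1/1520))*419 = -41 + (11/16)*419 = -41 + 4609/16 = 3953/16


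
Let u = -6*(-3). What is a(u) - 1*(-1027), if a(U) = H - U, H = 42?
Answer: 1051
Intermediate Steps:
u = 18
a(U) = 42 - U
a(u) - 1*(-1027) = (42 - 1*18) - 1*(-1027) = (42 - 18) + 1027 = 24 + 1027 = 1051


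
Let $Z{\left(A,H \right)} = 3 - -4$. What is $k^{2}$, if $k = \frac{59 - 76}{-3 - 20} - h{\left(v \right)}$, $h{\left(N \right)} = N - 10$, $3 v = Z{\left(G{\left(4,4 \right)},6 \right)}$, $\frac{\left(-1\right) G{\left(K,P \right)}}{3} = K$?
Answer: $\frac{336400}{4761} \approx 70.657$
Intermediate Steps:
$G{\left(K,P \right)} = - 3 K$
$Z{\left(A,H \right)} = 7$ ($Z{\left(A,H \right)} = 3 + 4 = 7$)
$v = \frac{7}{3}$ ($v = \frac{1}{3} \cdot 7 = \frac{7}{3} \approx 2.3333$)
$h{\left(N \right)} = -10 + N$
$k = \frac{580}{69}$ ($k = \frac{59 - 76}{-3 - 20} - \left(-10 + \frac{7}{3}\right) = - \frac{17}{-23} - - \frac{23}{3} = \left(-17\right) \left(- \frac{1}{23}\right) + \frac{23}{3} = \frac{17}{23} + \frac{23}{3} = \frac{580}{69} \approx 8.4058$)
$k^{2} = \left(\frac{580}{69}\right)^{2} = \frac{336400}{4761}$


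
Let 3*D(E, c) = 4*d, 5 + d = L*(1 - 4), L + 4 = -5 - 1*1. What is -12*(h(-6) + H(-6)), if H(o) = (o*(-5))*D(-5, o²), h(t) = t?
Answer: -11928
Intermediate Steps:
L = -10 (L = -4 + (-5 - 1*1) = -4 + (-5 - 1) = -4 - 6 = -10)
d = 25 (d = -5 - 10*(1 - 4) = -5 - 10*(-3) = -5 + 30 = 25)
D(E, c) = 100/3 (D(E, c) = (4*25)/3 = (⅓)*100 = 100/3)
H(o) = -500*o/3 (H(o) = (o*(-5))*(100/3) = -5*o*(100/3) = -500*o/3)
-12*(h(-6) + H(-6)) = -12*(-6 - 500/3*(-6)) = -12*(-6 + 1000) = -12*994 = -11928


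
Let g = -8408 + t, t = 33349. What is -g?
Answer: -24941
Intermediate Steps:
g = 24941 (g = -8408 + 33349 = 24941)
-g = -1*24941 = -24941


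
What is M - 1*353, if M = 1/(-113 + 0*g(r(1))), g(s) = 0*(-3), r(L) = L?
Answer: -39890/113 ≈ -353.01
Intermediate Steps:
g(s) = 0
M = -1/113 (M = 1/(-113 + 0*0) = 1/(-113 + 0) = 1/(-113) = -1/113 ≈ -0.0088496)
M - 1*353 = -1/113 - 1*353 = -1/113 - 353 = -39890/113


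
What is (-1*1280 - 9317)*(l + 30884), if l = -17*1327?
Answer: -88220025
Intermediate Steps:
l = -22559
(-1*1280 - 9317)*(l + 30884) = (-1*1280 - 9317)*(-22559 + 30884) = (-1280 - 9317)*8325 = -10597*8325 = -88220025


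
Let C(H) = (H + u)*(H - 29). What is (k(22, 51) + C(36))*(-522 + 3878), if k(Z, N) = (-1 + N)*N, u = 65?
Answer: 10930492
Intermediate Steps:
k(Z, N) = N*(-1 + N)
C(H) = (-29 + H)*(65 + H) (C(H) = (H + 65)*(H - 29) = (65 + H)*(-29 + H) = (-29 + H)*(65 + H))
(k(22, 51) + C(36))*(-522 + 3878) = (51*(-1 + 51) + (-1885 + 36² + 36*36))*(-522 + 3878) = (51*50 + (-1885 + 1296 + 1296))*3356 = (2550 + 707)*3356 = 3257*3356 = 10930492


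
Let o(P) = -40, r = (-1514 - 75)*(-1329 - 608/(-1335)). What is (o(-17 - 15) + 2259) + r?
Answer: 2821223888/1335 ≈ 2.1133e+6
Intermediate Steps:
r = 2818261523/1335 (r = -1589*(-1329 - 608*(-1/1335)) = -1589*(-1329 + 608/1335) = -1589*(-1773607/1335) = 2818261523/1335 ≈ 2.1111e+6)
(o(-17 - 15) + 2259) + r = (-40 + 2259) + 2818261523/1335 = 2219 + 2818261523/1335 = 2821223888/1335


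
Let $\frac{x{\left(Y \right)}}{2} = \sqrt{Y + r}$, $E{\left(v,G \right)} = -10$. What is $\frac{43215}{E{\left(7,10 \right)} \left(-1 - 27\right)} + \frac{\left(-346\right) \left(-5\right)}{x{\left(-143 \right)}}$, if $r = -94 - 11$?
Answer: $\frac{8643}{56} - \frac{865 i \sqrt{62}}{124} \approx 154.34 - 54.928 i$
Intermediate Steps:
$r = -105$ ($r = -94 - 11 = -105$)
$x{\left(Y \right)} = 2 \sqrt{-105 + Y}$ ($x{\left(Y \right)} = 2 \sqrt{Y - 105} = 2 \sqrt{-105 + Y}$)
$\frac{43215}{E{\left(7,10 \right)} \left(-1 - 27\right)} + \frac{\left(-346\right) \left(-5\right)}{x{\left(-143 \right)}} = \frac{43215}{\left(-10\right) \left(-1 - 27\right)} + \frac{\left(-346\right) \left(-5\right)}{2 \sqrt{-105 - 143}} = \frac{43215}{\left(-10\right) \left(-28\right)} + \frac{1730}{2 \sqrt{-248}} = \frac{43215}{280} + \frac{1730}{2 \cdot 2 i \sqrt{62}} = 43215 \cdot \frac{1}{280} + \frac{1730}{4 i \sqrt{62}} = \frac{8643}{56} + 1730 \left(- \frac{i \sqrt{62}}{248}\right) = \frac{8643}{56} - \frac{865 i \sqrt{62}}{124}$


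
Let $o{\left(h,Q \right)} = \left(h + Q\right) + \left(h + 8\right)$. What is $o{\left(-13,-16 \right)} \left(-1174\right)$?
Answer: $39916$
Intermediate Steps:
$o{\left(h,Q \right)} = 8 + Q + 2 h$ ($o{\left(h,Q \right)} = \left(Q + h\right) + \left(8 + h\right) = 8 + Q + 2 h$)
$o{\left(-13,-16 \right)} \left(-1174\right) = \left(8 - 16 + 2 \left(-13\right)\right) \left(-1174\right) = \left(8 - 16 - 26\right) \left(-1174\right) = \left(-34\right) \left(-1174\right) = 39916$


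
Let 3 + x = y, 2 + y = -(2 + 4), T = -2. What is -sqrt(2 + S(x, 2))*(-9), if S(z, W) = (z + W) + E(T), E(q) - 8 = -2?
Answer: 9*I ≈ 9.0*I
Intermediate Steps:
y = -8 (y = -2 - (2 + 4) = -2 - 1*6 = -2 - 6 = -8)
x = -11 (x = -3 - 8 = -11)
E(q) = 6 (E(q) = 8 - 2 = 6)
S(z, W) = 6 + W + z (S(z, W) = (z + W) + 6 = (W + z) + 6 = 6 + W + z)
-sqrt(2 + S(x, 2))*(-9) = -sqrt(2 + (6 + 2 - 11))*(-9) = -sqrt(2 - 3)*(-9) = -sqrt(-1)*(-9) = -I*(-9) = -(-9)*I = 9*I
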